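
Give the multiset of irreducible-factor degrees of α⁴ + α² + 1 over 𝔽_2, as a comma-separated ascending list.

Write g(α) = α⁴ + α² + 1.
Roots in 𝔽_2: g(0) = 1; g(1) = 1.
Complete factorization: g(α) = (α² + α + 1)^2.
Factor degrees with multiplicity: 2 + 2 = 4.

2, 2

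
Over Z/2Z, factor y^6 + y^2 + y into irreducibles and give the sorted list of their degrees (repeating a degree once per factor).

Write f(y) = y^6 + y^2 + y.
Roots in Z/2Z: f(0) = 0 → root; f(1) = 1.
Linear factors from roots: (y).
Complete factorization: f(y) = (y)·(y^2 + y + 1)·(y^3 + y^2 + 1).
Factor degrees with multiplicity: 1 + 2 + 3 = 6.

1, 2, 3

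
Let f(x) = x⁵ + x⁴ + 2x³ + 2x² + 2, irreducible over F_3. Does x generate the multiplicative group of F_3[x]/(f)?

No

|GF(3^5)^×| = 3^5 − 1 = 242. Prime factorization: 242 = 2·11^2.
f is primitive ⇔ x has order 242 in GF(3)[x]/(f), i.e. x^(242/q) ≠ 1 for each prime q | 242.
x^(121) mod f = 1
x^(22) mod f = x⁴ + 2x³ + x² + 1.
Since x^(121) = 1, the order of x divides 121 < 242; not primitive.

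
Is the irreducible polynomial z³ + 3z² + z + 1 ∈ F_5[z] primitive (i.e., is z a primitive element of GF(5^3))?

No

Write f(z) = z³ + 3z² + z + 1.
|GF(5^3)^×| = 5^3 − 1 = 124. Prime factorization: 124 = 2^2·31.
f is primitive ⇔ z has order 124 in GF(5)[z]/(f), i.e. z^(124/q) ≠ 1 for each prime q | 124.
z^(62) mod f = 1
z^(4) mod f = 3z² + 2z + 3.
Since z^(62) = 1, the order of z divides 62 < 124; not primitive.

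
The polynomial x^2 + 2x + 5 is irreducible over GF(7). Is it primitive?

Write f(x) = x^2 + 2x + 5.
|GF(7^2)^×| = 7^2 − 1 = 48. Prime factorization: 48 = 2^4·3.
f is primitive ⇔ x has order 48 in GF(7)[x]/(f), i.e. x^(48/q) ≠ 1 for each prime q | 48.
x^(24) mod f = 6.
x^(16) mod f = 4.
None equal 1, so x has full order 48; f is primitive.

Yes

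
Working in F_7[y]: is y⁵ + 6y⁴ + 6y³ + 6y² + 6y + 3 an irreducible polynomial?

No

Write P(y) = y⁵ + 6y⁴ + 6y³ + 6y² + 6y + 3.
Check for roots in F_7: P(0) = 3; P(1) = 0 → root; P(2) = 5; P(3) = 0 → root; P(4) = 1; P(5) = 3; P(6) = 2.
P(1) = 0, so (y − 1) divides P(y); P is reducible.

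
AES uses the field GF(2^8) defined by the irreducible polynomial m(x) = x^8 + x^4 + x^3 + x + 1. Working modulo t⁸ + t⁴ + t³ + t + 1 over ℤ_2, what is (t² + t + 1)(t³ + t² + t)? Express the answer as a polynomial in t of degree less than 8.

t^5 + t^3 + t

Multiply in ℤ_2[t]: (t² + t + 1)·(t³ + t² + t) = t⁵ + t³ + t.
Reduced: t⁵ + t³ + t.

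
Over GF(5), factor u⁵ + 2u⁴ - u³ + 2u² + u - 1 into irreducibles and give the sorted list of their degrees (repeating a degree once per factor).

1, 2, 2

Write f(u) = u⁵ + 2u⁴ - u³ + 2u² + u - 1.
Roots in GF(5): f(0) = 4; f(1) = 4; f(2) = 0 → root; f(3) = 3; f(4) = 2.
Linear factors from roots: (u - 2).
Complete factorization: f(u) = (u - 2)·(u² + u + 1)·(u² - 2u - 2).
Factor degrees with multiplicity: 1 + 2 + 2 = 5.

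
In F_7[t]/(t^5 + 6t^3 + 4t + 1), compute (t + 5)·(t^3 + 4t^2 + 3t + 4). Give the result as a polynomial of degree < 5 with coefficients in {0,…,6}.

t^4 + 2t^3 + 2t^2 + 5t + 6

Multiply in F_7[t]: (t + 5)·(t^3 + 4t^2 + 3t + 4) = t^4 + 2t^3 + 2t^2 + 5t + 6.
Reduced: t^4 + 2t^3 + 2t^2 + 5t + 6.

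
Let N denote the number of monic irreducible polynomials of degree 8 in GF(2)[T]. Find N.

Gauss's count: N_{2}(8) = (1/8) Σ_{d|8} μ(8/d)·2^d.
Divisors of 8: 1, 2, 4, 8; μ(8/d) for each: 0, 0, -1, 1.
Σ = − 2^4 + 2^8 = 240.
N = 240/8 = 30.

30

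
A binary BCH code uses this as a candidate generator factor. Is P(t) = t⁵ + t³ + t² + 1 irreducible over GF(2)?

Check for roots in GF(2): P(0) = 1; P(1) = 0 → root.
P(1) = 0, so (t − 1) divides P(t); P is reducible.

No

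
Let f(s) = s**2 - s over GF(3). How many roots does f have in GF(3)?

2

Evaluate at each of the 3 elements of GF(3):
f(0) = 0 → root; f(1) = 0 → root; f(2) = 2.
Roots: {0, 1}.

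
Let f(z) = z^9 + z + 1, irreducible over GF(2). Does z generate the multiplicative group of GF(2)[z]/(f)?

No

|GF(2^9)^×| = 2^9 − 1 = 511. Prime factorization: 511 = 7·73.
f is primitive ⇔ z has order 511 in GF(2)[z]/(f), i.e. z^(511/q) ≠ 1 for each prime q | 511.
z^(73) mod f = 1
z^(7) mod f = z^7.
Since z^(73) = 1, the order of z divides 73 < 511; not primitive.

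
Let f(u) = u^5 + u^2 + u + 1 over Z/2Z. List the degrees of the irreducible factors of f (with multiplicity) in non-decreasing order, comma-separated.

1, 1, 3

Roots in Z/2Z: f(0) = 1; f(1) = 0 → root.
Linear factors from roots: (u + 1).
Complete factorization: f(u) = (u + 1)^2·(u^3 + u + 1).
Factor degrees with multiplicity: 1 + 1 + 3 = 5.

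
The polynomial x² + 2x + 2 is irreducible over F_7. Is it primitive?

Write f(x) = x² + 2x + 2.
|GF(7^2)^×| = 7^2 − 1 = 48. Prime factorization: 48 = 2^4·3.
f is primitive ⇔ x has order 48 in GF(7)[x]/(f), i.e. x^(48/q) ≠ 1 for each prime q | 48.
x^(24) mod f = 1
x^(16) mod f = 4.
Since x^(24) = 1, the order of x divides 24 < 48; not primitive.

No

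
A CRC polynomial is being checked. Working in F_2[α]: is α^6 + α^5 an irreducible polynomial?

Write f(α) = α^6 + α^5.
Check for roots in F_2: f(0) = 0 → root; f(1) = 0 → root.
f(0) = 0, so (α) divides f(α); f is reducible.

No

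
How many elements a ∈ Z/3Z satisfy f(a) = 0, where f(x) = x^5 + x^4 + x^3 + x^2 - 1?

Evaluate at each of the 3 elements of Z/3Z:
f(0) = 2; f(1) = 0 → root; f(2) = 2.
Roots: {1}.

1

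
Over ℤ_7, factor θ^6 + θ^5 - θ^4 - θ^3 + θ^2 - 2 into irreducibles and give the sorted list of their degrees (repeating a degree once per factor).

Write h(θ) = θ^6 + θ^5 - θ^4 - θ^3 + θ^2 - 2.
Complete factorization: h(θ) = (θ^6 + θ^5 - θ^4 - θ^3 + θ^2 - 2).
Factor degrees with multiplicity: 6 = 6.

6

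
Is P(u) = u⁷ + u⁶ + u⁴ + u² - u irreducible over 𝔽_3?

Check for roots in 𝔽_3: P(0) = 0 → root; P(1) = 0 → root; P(2) = 0 → root.
P(0) = 0, so (u) divides P(u); P is reducible.

No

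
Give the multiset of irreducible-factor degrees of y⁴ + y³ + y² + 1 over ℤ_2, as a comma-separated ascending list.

Write f(y) = y⁴ + y³ + y² + 1.
Roots in ℤ_2: f(0) = 1; f(1) = 0 → root.
Linear factors from roots: (y + 1).
Complete factorization: f(y) = (y + 1)·(y³ + y + 1).
Factor degrees with multiplicity: 1 + 3 = 4.

1, 3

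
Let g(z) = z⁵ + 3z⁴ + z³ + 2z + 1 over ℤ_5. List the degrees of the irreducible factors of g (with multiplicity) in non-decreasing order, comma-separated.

1, 1, 3

Roots in ℤ_5: g(0) = 1; g(1) = 3; g(2) = 3; g(3) = 0 → root; g(4) = 0 → root.
Linear factors from roots: (z + 2), (z + 1).
Complete factorization: g(z) = (z + 1)·(z + 2)·(z³ + 4z + 3).
Factor degrees with multiplicity: 1 + 1 + 3 = 5.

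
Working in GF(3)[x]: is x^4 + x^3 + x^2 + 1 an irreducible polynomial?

Yes

Write g(x) = x^4 + x^3 + x^2 + 1.
Check for roots in GF(3): g(0) = 1; g(1) = 1; g(2) = 2.
No roots, so no linear factors.
Monic irreducibles of degree 2 over GF(3): x^2 + 1, x^2 + x - 1, x^2 - x - 1.
None of them divide g (all give nonzero remainder).
No irreducible factor of degree ≤ 2 exists, so g is irreducible over GF(3).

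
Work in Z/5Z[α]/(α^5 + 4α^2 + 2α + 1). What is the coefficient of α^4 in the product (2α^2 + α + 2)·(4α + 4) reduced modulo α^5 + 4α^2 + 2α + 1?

Multiply in Z/5Z[α]: (2α^2 + α + 2)·(4α + 4) = 3α^3 + 2α^2 + 2α + 3.
Reduced: 3α^3 + 2α^2 + 2α + 3.

0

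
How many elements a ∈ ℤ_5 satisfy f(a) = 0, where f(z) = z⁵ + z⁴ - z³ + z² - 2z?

Evaluate at each of the 5 elements of ℤ_5:
f(0) = 0 → root; f(1) = 0 → root; f(2) = 0 → root; f(3) = 0 → root; f(4) = 4.
Roots: {0, 1, 2, 3}.

4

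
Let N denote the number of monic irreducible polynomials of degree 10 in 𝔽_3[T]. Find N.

x^(3^10) − x is the product of all monic irreducibles of degree dividing 10; Möbius inversion gives N = (1/10) Σ μ(10/d)·3^d.
Divisors of 10: 1, 2, 5, 10; μ(10/d) for each: 1, -1, -1, 1.
Σ = 3^1 − 3^2 − 3^5 + 3^10 = 58800.
N = 58800/10 = 5880.

5880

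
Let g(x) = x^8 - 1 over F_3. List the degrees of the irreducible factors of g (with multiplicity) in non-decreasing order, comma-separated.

1, 1, 2, 2, 2

Roots in F_3: g(0) = 2; g(1) = 0 → root; g(2) = 0 → root.
Linear factors from roots: (x - 1), (x + 1).
Complete factorization: g(x) = (x + 1)·(x - 1)·(x^2 + 1)·(x^2 + x - 1)·(x^2 - x - 1).
Factor degrees with multiplicity: 1 + 1 + 2 + 2 + 2 = 8.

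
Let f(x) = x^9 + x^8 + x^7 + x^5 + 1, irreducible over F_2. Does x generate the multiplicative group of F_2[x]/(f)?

|GF(2^9)^×| = 2^9 − 1 = 511. Prime factorization: 511 = 7·73.
f is primitive ⇔ x has order 511 in GF(2)[x]/(f), i.e. x^(511/q) ≠ 1 for each prime q | 511.
x^(73) mod f = 1
x^(7) mod f = x^7.
Since x^(73) = 1, the order of x divides 73 < 511; not primitive.

No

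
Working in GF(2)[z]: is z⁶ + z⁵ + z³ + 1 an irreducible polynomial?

Write P(z) = z⁶ + z⁵ + z³ + 1.
Check for roots in GF(2): P(0) = 1; P(1) = 0 → root.
P(1) = 0, so (z − 1) divides P(z); P is reducible.

No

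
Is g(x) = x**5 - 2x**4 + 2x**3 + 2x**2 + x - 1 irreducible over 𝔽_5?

Check for roots in 𝔽_5: g(0) = 4; g(1) = 3; g(2) = 0 → root; g(3) = 0 → root; g(4) = 0 → root.
g(2) = 0, so (x − 2) divides g(x); g is reducible.

No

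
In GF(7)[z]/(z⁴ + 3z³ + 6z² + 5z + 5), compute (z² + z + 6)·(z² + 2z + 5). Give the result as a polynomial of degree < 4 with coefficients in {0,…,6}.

5z + 4

Multiply in GF(7)[z]: (z² + z + 6)·(z² + 2z + 5) = z⁴ + 3z³ + 6z² + 3z + 2.
Reduce using z⁴ ≡ 4z³ + z² + 2z + 2 (mod z⁴ + 3z³ + 6z² + 5z + 5).
Reduced: 5z + 4.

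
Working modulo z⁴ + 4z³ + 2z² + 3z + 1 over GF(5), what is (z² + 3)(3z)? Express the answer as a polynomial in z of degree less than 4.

3z^3 + 4z

Multiply in GF(5)[z]: (z² + 3)·(3z) = 3z³ + 4z.
Reduced: 3z³ + 4z.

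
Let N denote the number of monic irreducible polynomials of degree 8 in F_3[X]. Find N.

810

Gauss's count: N_{3}(8) = (1/8) Σ_{d|8} μ(8/d)·3^d.
Divisors of 8: 1, 2, 4, 8; μ(8/d) for each: 0, 0, -1, 1.
Σ = − 3^4 + 3^8 = 6480.
N = 6480/8 = 810.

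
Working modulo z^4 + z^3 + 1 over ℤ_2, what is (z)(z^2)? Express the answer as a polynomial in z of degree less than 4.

Multiply in ℤ_2[z]: (z)·(z^2) = z^3.
Reduced: z^3.

z^3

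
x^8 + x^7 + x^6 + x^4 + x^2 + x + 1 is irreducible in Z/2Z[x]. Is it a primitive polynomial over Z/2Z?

Write f(x) = x^8 + x^7 + x^6 + x^4 + x^2 + x + 1.
|GF(2^8)^×| = 2^8 − 1 = 255. Prime factorization: 255 = 3·5·17.
f is primitive ⇔ x has order 255 in GF(2)[x]/(f), i.e. x^(255/q) ≠ 1 for each prime q | 255.
x^(85) mod f = 1
x^(51) mod f = 1
x^(15) mod f = x^7 + x^4 + x^3 + x^2 + x.
Since x^(85) = 1, the order of x divides 85 < 255; not primitive.

No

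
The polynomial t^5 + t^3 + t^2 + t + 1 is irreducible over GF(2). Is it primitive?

Yes

Write f(t) = t^5 + t^3 + t^2 + t + 1.
|GF(2^5)^×| = 2^5 − 1 = 31. Prime factorization: 31 = 31.
f is primitive ⇔ t has order 31 in GF(2)[t]/(f), i.e. t^(31/q) ≠ 1 for each prime q | 31.
t^(1) mod f = t.
None equal 1, so t has full order 31; f is primitive.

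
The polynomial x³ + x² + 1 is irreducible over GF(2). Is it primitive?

Write f(x) = x³ + x² + 1.
|GF(2^3)^×| = 2^3 − 1 = 7. Prime factorization: 7 = 7.
f is primitive ⇔ x has order 7 in GF(2)[x]/(f), i.e. x^(7/q) ≠ 1 for each prime q | 7.
x^(1) mod f = x.
None equal 1, so x has full order 7; f is primitive.

Yes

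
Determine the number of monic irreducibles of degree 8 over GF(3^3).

35303625630

Gauss's count: N_{27}(8) = (1/8) Σ_{d|8} μ(8/d)·27^d.
Divisors of 8: 1, 2, 4, 8; μ(8/d) for each: 0, 0, -1, 1.
Σ = − 27^4 + 27^8 = 282429005040.
N = 282429005040/8 = 35303625630.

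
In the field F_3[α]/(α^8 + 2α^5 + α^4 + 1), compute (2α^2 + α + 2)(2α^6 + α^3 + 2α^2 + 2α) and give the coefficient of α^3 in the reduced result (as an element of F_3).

2

Multiply in F_3[α]: (2α^2 + α + 2)·(2α^6 + α^3 + 2α^2 + 2α) = α^8 + 2α^7 + α^6 + 2α^5 + 2α^4 + 2α^3 + α.
Reduce using α^8 ≡ α^5 + 2α^4 + 2 (mod α^8 + 2α^5 + α^4 + 1).
Reduced: 2α^7 + α^6 + α^4 + 2α^3 + α + 2.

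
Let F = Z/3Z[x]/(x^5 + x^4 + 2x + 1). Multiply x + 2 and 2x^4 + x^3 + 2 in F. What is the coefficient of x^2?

Multiply in Z/3Z[x]: (x + 2)·(2x^4 + x^3 + 2) = 2x^5 + 2x^4 + 2x^3 + 2x + 1.
Reduce using x^5 ≡ 2x^4 + x + 2 (mod x^5 + x^4 + 2x + 1).
Reduced: 2x^3 + x + 2.

0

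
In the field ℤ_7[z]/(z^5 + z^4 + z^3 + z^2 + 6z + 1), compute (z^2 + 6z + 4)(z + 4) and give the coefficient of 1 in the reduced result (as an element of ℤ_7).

Multiply in ℤ_7[z]: (z^2 + 6z + 4)·(z + 4) = z^3 + 3z^2 + 2.
Reduced: z^3 + 3z^2 + 2.

2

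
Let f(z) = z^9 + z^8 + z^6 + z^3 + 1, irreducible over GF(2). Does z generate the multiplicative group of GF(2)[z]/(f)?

No

|GF(2^9)^×| = 2^9 − 1 = 511. Prime factorization: 511 = 7·73.
f is primitive ⇔ z has order 511 in GF(2)[z]/(f), i.e. z^(511/q) ≠ 1 for each prime q | 511.
z^(73) mod f = 1
z^(7) mod f = z^7.
Since z^(73) = 1, the order of z divides 73 < 511; not primitive.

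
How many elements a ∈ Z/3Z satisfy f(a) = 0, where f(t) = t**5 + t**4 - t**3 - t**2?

3

Evaluate at each of the 3 elements of Z/3Z:
f(0) = 0 → root; f(1) = 0 → root; f(2) = 0 → root.
Roots: {0, 1, 2}.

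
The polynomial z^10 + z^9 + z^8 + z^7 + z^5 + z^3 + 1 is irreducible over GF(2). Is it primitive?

Write f(z) = z^10 + z^9 + z^8 + z^7 + z^5 + z^3 + 1.
|GF(2^10)^×| = 2^10 − 1 = 1023. Prime factorization: 1023 = 3·11·31.
f is primitive ⇔ z has order 1023 in GF(2)[z]/(f), i.e. z^(1023/q) ≠ 1 for each prime q | 1023.
z^(341) mod f = 1
z^(93) mod f = z^9 + z^7 + z^6 + z^4 + z^2.
z^(33) mod f = z^7 + z^5 + z^2 + z.
Since z^(341) = 1, the order of z divides 341 < 1023; not primitive.

No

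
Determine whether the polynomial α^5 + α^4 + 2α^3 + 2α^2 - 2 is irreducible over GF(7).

No

Write g(α) = α^5 + α^4 + 2α^3 + 2α^2 - 2.
Check for roots in GF(7): g(0) = 5; g(1) = 4; g(2) = 0 → root; g(3) = 2; g(4) = 3; g(5) = 2; g(6) = 5.
g(2) = 0, so (α − 2) divides g(α); g is reducible.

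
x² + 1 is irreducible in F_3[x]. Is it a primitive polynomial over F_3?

Write f(x) = x² + 1.
|GF(3^2)^×| = 3^2 − 1 = 8. Prime factorization: 8 = 2^3.
f is primitive ⇔ x has order 8 in GF(3)[x]/(f), i.e. x^(8/q) ≠ 1 for each prime q | 8.
x^(4) mod f = 1
Since x^(4) = 1, the order of x divides 4 < 8; not primitive.

No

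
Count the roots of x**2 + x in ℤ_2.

2

Write f(x) = x**2 + x.
Evaluate at each of the 2 elements of ℤ_2:
f(0) = 0 → root; f(1) = 0 → root.
Roots: {0, 1}.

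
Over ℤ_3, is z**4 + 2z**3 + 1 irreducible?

Write f(z) = z**4 + 2z**3 + 1.
Check for roots in ℤ_3: f(0) = 1; f(1) = 1; f(2) = 0 → root.
f(2) = 0, so (z − 2) divides f(z); f is reducible.

No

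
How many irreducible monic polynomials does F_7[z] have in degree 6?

19544

Gauss's count: N_{7}(6) = (1/6) Σ_{d|6} μ(6/d)·7^d.
Divisors of 6: 1, 2, 3, 6; μ(6/d) for each: 1, -1, -1, 1.
Σ = 7^1 − 7^2 − 7^3 + 7^6 = 117264.
N = 117264/6 = 19544.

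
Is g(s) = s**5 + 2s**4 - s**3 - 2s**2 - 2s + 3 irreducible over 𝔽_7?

No

Check for roots in 𝔽_7: g(0) = 3; g(1) = 1; g(2) = 5; g(3) = 0 → root; g(4) = 0 → root; g(5) = 0 → root; g(6) = 5.
g(3) = 0, so (s − 3) divides g(s); g is reducible.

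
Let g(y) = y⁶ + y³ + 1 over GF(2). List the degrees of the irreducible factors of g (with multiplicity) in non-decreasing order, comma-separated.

6

Roots in GF(2): g(0) = 1; g(1) = 1.
Complete factorization: g(y) = (y⁶ + y³ + 1).
Factor degrees with multiplicity: 6 = 6.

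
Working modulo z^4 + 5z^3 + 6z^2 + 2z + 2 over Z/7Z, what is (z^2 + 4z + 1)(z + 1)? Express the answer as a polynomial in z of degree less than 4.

z^3 + 5z^2 + 5z + 1

Multiply in Z/7Z[z]: (z^2 + 4z + 1)·(z + 1) = z^3 + 5z^2 + 5z + 1.
Reduced: z^3 + 5z^2 + 5z + 1.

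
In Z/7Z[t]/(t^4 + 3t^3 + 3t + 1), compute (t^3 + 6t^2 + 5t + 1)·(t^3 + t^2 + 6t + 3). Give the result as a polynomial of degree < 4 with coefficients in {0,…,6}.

Multiply in Z/7Z[t]: (t^3 + 6t^2 + 5t + 1)·(t^3 + t^2 + 6t + 3) = t^6 + 3t^4 + 3t^3 + 3.
Reduce using t^4 ≡ 4t^3 + 4t + 6 (mod t^4 + 3t^3 + 3t + 1).
Reduced: 6t^3 + t^2 + 2t + 5.

6t^3 + t^2 + 2t + 5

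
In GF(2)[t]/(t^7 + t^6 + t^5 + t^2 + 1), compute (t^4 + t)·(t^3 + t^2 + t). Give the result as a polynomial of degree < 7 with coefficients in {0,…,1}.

Multiply in GF(2)[t]: (t^4 + t)·(t^3 + t^2 + t) = t^7 + t^6 + t^5 + t^4 + t^3 + t^2.
Reduce using t^7 ≡ t^6 + t^5 + t^2 + 1 (mod t^7 + t^6 + t^5 + t^2 + 1).
Reduced: t^4 + t^3 + 1.

t^4 + t^3 + 1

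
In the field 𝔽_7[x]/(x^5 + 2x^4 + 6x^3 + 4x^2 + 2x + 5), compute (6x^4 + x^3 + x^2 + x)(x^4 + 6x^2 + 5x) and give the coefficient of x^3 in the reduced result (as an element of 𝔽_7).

0

Multiply in 𝔽_7[x]: (6x^4 + x^3 + x^2 + x)·(x^4 + 6x^2 + 5x) = 6x^8 + x^7 + 2x^6 + 2x^5 + 4x^4 + 4x^3 + 5x^2.
Reduce using x^5 ≡ 5x^4 + x^3 + 3x^2 + 5x + 2 (mod x^5 + 2x^4 + 6x^3 + 4x^2 + 2x + 5).
Reduced: x^2 + x + 3.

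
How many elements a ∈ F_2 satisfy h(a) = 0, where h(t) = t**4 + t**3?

2

Evaluate at each of the 2 elements of F_2:
h(0) = 0 → root; h(1) = 0 → root.
Roots: {0, 1}.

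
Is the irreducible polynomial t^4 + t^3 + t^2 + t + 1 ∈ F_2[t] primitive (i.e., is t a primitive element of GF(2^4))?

No

Write f(t) = t^4 + t^3 + t^2 + t + 1.
|GF(2^4)^×| = 2^4 − 1 = 15. Prime factorization: 15 = 3·5.
f is primitive ⇔ t has order 15 in GF(2)[t]/(f), i.e. t^(15/q) ≠ 1 for each prime q | 15.
t^(5) mod f = 1
t^(3) mod f = t^3.
Since t^(5) = 1, the order of t divides 5 < 15; not primitive.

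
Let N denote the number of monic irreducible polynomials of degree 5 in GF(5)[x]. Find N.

By the necklace-counting formula, N_5(5) = (1/5) Σ_{d|5} μ(5/d)·5^d.
Divisors of 5: 1, 5; μ(5/d) for each: -1, 1.
Σ = − 5^1 + 5^5 = 3120.
N = 3120/5 = 624.

624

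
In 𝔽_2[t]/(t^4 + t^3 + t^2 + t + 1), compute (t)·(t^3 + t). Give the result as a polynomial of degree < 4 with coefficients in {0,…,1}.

Multiply in 𝔽_2[t]: (t)·(t^3 + t) = t^4 + t^2.
Reduce using t^4 ≡ t^3 + t^2 + t + 1 (mod t^4 + t^3 + t^2 + t + 1).
Reduced: t^3 + t + 1.

t^3 + t + 1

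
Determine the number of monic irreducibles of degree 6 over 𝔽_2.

The number of monic irreducibles of degree 6 over GF(2) is (1/6)·Σ_{d∣6} μ(6/d) 2^d.
Divisors of 6: 1, 2, 3, 6; μ(6/d) for each: 1, -1, -1, 1.
Σ = 2^1 − 2^2 − 2^3 + 2^6 = 54.
N = 54/6 = 9.

9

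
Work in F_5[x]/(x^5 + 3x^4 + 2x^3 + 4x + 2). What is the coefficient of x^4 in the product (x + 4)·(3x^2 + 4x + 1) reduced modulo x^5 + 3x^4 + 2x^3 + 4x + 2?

0

Multiply in F_5[x]: (x + 4)·(3x^2 + 4x + 1) = 3x^3 + x^2 + 2x + 4.
Reduced: 3x^3 + x^2 + 2x + 4.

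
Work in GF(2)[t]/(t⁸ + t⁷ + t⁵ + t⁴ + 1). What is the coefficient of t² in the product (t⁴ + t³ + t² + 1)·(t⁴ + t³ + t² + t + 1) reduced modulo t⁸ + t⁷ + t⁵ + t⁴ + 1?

0

Multiply in GF(2)[t]: (t⁴ + t³ + t² + 1)·(t⁴ + t³ + t² + t + 1) = t⁸ + t⁶ + t⁵ + t³ + t + 1.
Reduce using t⁸ ≡ t⁷ + t⁵ + t⁴ + 1 (mod t⁸ + t⁷ + t⁵ + t⁴ + 1).
Reduced: t⁷ + t⁶ + t⁴ + t³ + t.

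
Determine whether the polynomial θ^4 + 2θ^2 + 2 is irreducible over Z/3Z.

Yes

Write P(θ) = θ^4 + 2θ^2 + 2.
Check for roots in Z/3Z: P(0) = 2; P(1) = 2; P(2) = 2.
No roots, so no linear factors.
Monic irreducibles of degree 2 over GF(3): θ^2 + 1, θ^2 + θ + 2, θ^2 + 2θ + 2.
None of them divide P (all give nonzero remainder).
No irreducible factor of degree ≤ 2 exists, so P is irreducible over GF(3).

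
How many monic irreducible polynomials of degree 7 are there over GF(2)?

18

Gauss's count: N_{2}(7) = (1/7) Σ_{d|7} μ(7/d)·2^d.
Divisors of 7: 1, 7; μ(7/d) for each: -1, 1.
Σ = − 2^1 + 2^7 = 126.
N = 126/7 = 18.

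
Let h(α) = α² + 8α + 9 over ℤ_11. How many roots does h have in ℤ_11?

0

Evaluate at each of the 11 elements of ℤ_11:
h(0) = 9; h(1) = 7; h(2) = 7; h(3) = 9; h(4) = 2; h(5) = 8; h(6) = 5; h(7) = 4; h(8) = 5; h(9) = 8; h(10) = 2.
No element is a root.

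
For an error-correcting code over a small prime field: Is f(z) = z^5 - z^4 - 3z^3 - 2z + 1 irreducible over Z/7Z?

Yes

Check for roots in Z/7Z: f(0) = 1; f(1) = 3; f(2) = 3; f(3) = 6; f(4) = 2; f(5) = 2; f(6) = 4.
No roots, so no linear factors.
Degree-2 irreducible divisors: test the 21 monic irreducibles of degree 2 over GF(7).
None of them divide f (all give nonzero remainder).
No irreducible factor of degree ≤ 2 exists, so f is irreducible over GF(7).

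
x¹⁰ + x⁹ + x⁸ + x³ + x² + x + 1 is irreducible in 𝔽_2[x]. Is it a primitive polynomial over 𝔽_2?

Write f(x) = x¹⁰ + x⁹ + x⁸ + x³ + x² + x + 1.
|GF(2^10)^×| = 2^10 − 1 = 1023. Prime factorization: 1023 = 3·11·31.
f is primitive ⇔ x has order 1023 in GF(2)[x]/(f), i.e. x^(1023/q) ≠ 1 for each prime q | 1023.
x^(341) mod f = 1
x^(93) mod f = x⁷ + x⁶ + x⁵.
x^(33) mod f = x² + x.
Since x^(341) = 1, the order of x divides 341 < 1023; not primitive.

No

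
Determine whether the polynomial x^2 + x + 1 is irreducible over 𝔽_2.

Yes

Write h(x) = x^2 + x + 1.
Check for roots in 𝔽_2: h(0) = 1; h(1) = 1.
No roots. A degree-2 polynomial over a field with no linear factor is irreducible.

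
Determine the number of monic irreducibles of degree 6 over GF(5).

By the necklace-counting formula, N_5(6) = (1/6) Σ_{d|6} μ(6/d)·5^d.
Divisors of 6: 1, 2, 3, 6; μ(6/d) for each: 1, -1, -1, 1.
Σ = 5^1 − 5^2 − 5^3 + 5^6 = 15480.
N = 15480/6 = 2580.

2580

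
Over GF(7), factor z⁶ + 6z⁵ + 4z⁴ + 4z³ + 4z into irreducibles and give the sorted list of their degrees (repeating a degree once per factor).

Write g(z) = z⁶ + 6z⁵ + 4z⁴ + 4z³ + 4z.
Linear factors from roots: (z), (z + 3).
Complete factorization: g(z) = (z)·(z + 3)·(z² + 4)·(z² + 3z + 5).
Factor degrees with multiplicity: 1 + 1 + 2 + 2 = 6.

1, 1, 2, 2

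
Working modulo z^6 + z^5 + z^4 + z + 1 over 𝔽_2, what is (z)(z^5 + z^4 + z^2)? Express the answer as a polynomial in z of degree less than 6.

z^4 + z^3 + z + 1

Multiply in 𝔽_2[z]: (z)·(z^5 + z^4 + z^2) = z^6 + z^5 + z^3.
Reduce using z^6 ≡ z^5 + z^4 + z + 1 (mod z^6 + z^5 + z^4 + z + 1).
Reduced: z^4 + z^3 + z + 1.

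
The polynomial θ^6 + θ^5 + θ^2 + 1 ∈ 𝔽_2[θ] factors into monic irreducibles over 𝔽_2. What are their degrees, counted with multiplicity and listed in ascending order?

Write g(θ) = θ^6 + θ^5 + θ^2 + 1.
Roots in 𝔽_2: g(0) = 1; g(1) = 0 → root.
Linear factors from roots: (θ + 1).
Complete factorization: g(θ) = (θ + 1)·(θ^2 + θ + 1)·(θ^3 + θ^2 + 1).
Factor degrees with multiplicity: 1 + 2 + 3 = 6.

1, 2, 3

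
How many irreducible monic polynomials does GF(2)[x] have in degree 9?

Gauss's count: N_{2}(9) = (1/9) Σ_{d|9} μ(9/d)·2^d.
Divisors of 9: 1, 3, 9; μ(9/d) for each: 0, -1, 1.
Σ = − 2^3 + 2^9 = 504.
N = 504/9 = 56.

56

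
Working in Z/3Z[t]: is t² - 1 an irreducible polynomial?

No

Write g(t) = t² - 1.
Check for roots in Z/3Z: g(0) = 2; g(1) = 0 → root; g(2) = 0 → root.
g(1) = 0, so (t − 1) divides g(t); g is reducible.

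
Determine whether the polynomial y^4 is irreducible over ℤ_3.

Write h(y) = y^4.
Check for roots in ℤ_3: h(0) = 0 → root; h(1) = 1; h(2) = 1.
h(0) = 0, so (y) divides h(y); h is reducible.

No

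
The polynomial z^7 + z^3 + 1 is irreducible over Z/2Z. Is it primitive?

Yes

Write f(z) = z^7 + z^3 + 1.
|GF(2^7)^×| = 2^7 − 1 = 127. Prime factorization: 127 = 127.
f is primitive ⇔ z has order 127 in GF(2)[z]/(f), i.e. z^(127/q) ≠ 1 for each prime q | 127.
z^(1) mod f = z.
None equal 1, so z has full order 127; f is primitive.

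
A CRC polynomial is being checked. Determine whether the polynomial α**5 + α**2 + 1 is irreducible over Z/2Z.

Yes

Write h(α) = α**5 + α**2 + 1.
Check for roots in Z/2Z: h(0) = 1; h(1) = 1.
No roots, so no linear factors.
Monic irreducibles of degree 2 over GF(2): α**2 + α + 1.
None of them divide h (all give nonzero remainder).
No irreducible factor of degree ≤ 2 exists, so h is irreducible over GF(2).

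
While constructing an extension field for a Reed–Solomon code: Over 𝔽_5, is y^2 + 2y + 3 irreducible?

Yes

Write h(y) = y^2 + 2y + 3.
Check for roots in 𝔽_5: h(0) = 3; h(1) = 1; h(2) = 1; h(3) = 3; h(4) = 2.
No roots. A degree-2 polynomial over a field with no linear factor is irreducible.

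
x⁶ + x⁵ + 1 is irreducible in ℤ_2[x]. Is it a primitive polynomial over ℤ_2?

Yes

Write f(x) = x⁶ + x⁵ + 1.
|GF(2^6)^×| = 2^6 − 1 = 63. Prime factorization: 63 = 3^2·7.
f is primitive ⇔ x has order 63 in GF(2)[x]/(f), i.e. x^(63/q) ≠ 1 for each prime q | 63.
x^(21) mod f = x⁵ + x⁴ + x³ + 1.
x^(9) mod f = x⁵ + x³ + x² + x + 1.
None equal 1, so x has full order 63; f is primitive.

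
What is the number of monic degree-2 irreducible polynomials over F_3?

Gauss's count: N_{3}(2) = (1/2) Σ_{d|2} μ(2/d)·3^d.
Divisors of 2: 1, 2; μ(2/d) for each: -1, 1.
Σ = − 3^1 + 3^2 = 6.
N = 6/2 = 3.

3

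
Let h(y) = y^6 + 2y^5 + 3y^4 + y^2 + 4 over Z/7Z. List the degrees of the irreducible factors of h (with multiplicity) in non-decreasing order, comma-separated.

Linear factors from roots: (y + 2), (y + 1).
Complete factorization: h(y) = (y + 1)·(y + 2)·(y^2 + y + 3)·(y^2 + 5y + 3).
Factor degrees with multiplicity: 1 + 1 + 2 + 2 = 6.

1, 1, 2, 2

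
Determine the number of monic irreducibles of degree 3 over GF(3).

8

The number of monic irreducibles of degree 3 over GF(3) is (1/3)·Σ_{d∣3} μ(3/d) 3^d.
Divisors of 3: 1, 3; μ(3/d) for each: -1, 1.
Σ = − 3^1 + 3^3 = 24.
N = 24/3 = 8.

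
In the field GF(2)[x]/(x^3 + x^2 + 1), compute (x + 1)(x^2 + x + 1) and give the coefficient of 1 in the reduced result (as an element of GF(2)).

0

Multiply in GF(2)[x]: (x + 1)·(x^2 + x + 1) = x^3 + 1.
Reduce using x^3 ≡ x^2 + 1 (mod x^3 + x^2 + 1).
Reduced: x^2.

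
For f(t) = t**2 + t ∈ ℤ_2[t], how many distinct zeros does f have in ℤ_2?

Evaluate at each of the 2 elements of ℤ_2:
f(0) = 0 → root; f(1) = 0 → root.
Roots: {0, 1}.

2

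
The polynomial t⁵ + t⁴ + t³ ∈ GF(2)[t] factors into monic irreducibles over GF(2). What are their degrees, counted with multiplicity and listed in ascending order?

Write g(t) = t⁵ + t⁴ + t³.
Roots in GF(2): g(0) = 0 → root; g(1) = 1.
Linear factors from roots: (t).
Complete factorization: g(t) = (t)^3·(t² + t + 1).
Factor degrees with multiplicity: 1 + 1 + 1 + 2 = 5.

1, 1, 1, 2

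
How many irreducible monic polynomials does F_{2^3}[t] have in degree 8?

By the necklace-counting formula, N_8(8) = (1/8) Σ_{d|8} μ(8/d)·8^d.
Divisors of 8: 1, 2, 4, 8; μ(8/d) for each: 0, 0, -1, 1.
Σ = − 8^4 + 8^8 = 16773120.
N = 16773120/8 = 2096640.

2096640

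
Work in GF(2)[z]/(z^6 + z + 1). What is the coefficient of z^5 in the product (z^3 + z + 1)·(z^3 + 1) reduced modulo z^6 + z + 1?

Multiply in GF(2)[z]: (z^3 + z + 1)·(z^3 + 1) = z^6 + z^4 + z + 1.
Reduce using z^6 ≡ z + 1 (mod z^6 + z + 1).
Reduced: z^4.

0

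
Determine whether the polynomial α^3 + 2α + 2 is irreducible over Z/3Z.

Write g(α) = α^3 + 2α + 2.
Check for roots in Z/3Z: g(0) = 2; g(1) = 2; g(2) = 2.
No roots. A degree-3 polynomial over a field with no linear factor is irreducible.

Yes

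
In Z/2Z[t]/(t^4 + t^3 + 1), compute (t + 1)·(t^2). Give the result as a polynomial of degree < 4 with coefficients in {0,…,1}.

Multiply in Z/2Z[t]: (t + 1)·(t^2) = t^3 + t^2.
Reduced: t^3 + t^2.

t^3 + t^2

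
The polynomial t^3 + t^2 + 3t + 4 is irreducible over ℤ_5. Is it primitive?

No

Write f(t) = t^3 + t^2 + 3t + 4.
|GF(5^3)^×| = 5^3 − 1 = 124. Prime factorization: 124 = 2^2·31.
f is primitive ⇔ t has order 124 in GF(5)[t]/(f), i.e. t^(124/q) ≠ 1 for each prime q | 124.
t^(62) mod f = 1
t^(4) mod f = 3t^2 + 4t + 4.
Since t^(62) = 1, the order of t divides 62 < 124; not primitive.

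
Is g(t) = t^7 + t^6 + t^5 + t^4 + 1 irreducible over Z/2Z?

Yes

Check for roots in Z/2Z: g(0) = 1; g(1) = 1.
No roots, so no linear factors.
Monic irreducibles of degree 2 over GF(2): t^2 + t + 1.
None of them divide g (all give nonzero remainder).
Monic irreducibles of degree 3 over GF(2): t^3 + t + 1, t^3 + t^2 + 1.
None of them divide g (all give nonzero remainder).
No irreducible factor of degree ≤ 3 exists, so g is irreducible over GF(2).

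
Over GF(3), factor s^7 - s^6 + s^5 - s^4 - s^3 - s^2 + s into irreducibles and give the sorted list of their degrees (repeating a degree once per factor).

Write h(s) = s^7 - s^6 + s^5 - s^4 - s^3 - s^2 + s.
Roots in GF(3): h(0) = 0 → root; h(1) = 2; h(2) = 1.
Linear factors from roots: (s).
Complete factorization: h(s) = (s)·(s^3 - s - 1)·(s^3 - s^2 - s - 1).
Factor degrees with multiplicity: 1 + 3 + 3 = 7.

1, 3, 3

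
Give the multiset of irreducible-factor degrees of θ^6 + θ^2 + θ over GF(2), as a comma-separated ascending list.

Write f(θ) = θ^6 + θ^2 + θ.
Roots in GF(2): f(0) = 0 → root; f(1) = 1.
Linear factors from roots: (θ).
Complete factorization: f(θ) = (θ)·(θ^2 + θ + 1)·(θ^3 + θ^2 + 1).
Factor degrees with multiplicity: 1 + 2 + 3 = 6.

1, 2, 3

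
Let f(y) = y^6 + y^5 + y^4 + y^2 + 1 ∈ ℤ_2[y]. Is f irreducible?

Check for roots in ℤ_2: f(0) = 1; f(1) = 1.
No roots, so no linear factors.
Monic irreducibles of degree 2 over GF(2): y^2 + y + 1.
None of them divide f (all give nonzero remainder).
Monic irreducibles of degree 3 over GF(2): y^3 + y + 1, y^3 + y^2 + 1.
None of them divide f (all give nonzero remainder).
No irreducible factor of degree ≤ 3 exists, so f is irreducible over GF(2).

Yes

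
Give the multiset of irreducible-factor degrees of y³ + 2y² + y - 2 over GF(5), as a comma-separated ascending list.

3

Write f(y) = y³ + 2y² + y - 2.
Roots in GF(5): f(0) = 3; f(1) = 2; f(2) = 1; f(3) = 1; f(4) = 3.
Complete factorization: f(y) = (y³ + 2y² + y - 2).
Factor degrees with multiplicity: 3 = 3.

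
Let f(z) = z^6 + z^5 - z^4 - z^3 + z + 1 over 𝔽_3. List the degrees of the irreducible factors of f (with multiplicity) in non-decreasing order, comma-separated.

Roots in 𝔽_3: f(0) = 1; f(1) = 2; f(2) = 0 → root.
Linear factors from roots: (z + 1).
Complete factorization: f(z) = (z + 1)·(z^2 - z - 1)·(z^3 + z^2 + z - 1).
Factor degrees with multiplicity: 1 + 2 + 3 = 6.

1, 2, 3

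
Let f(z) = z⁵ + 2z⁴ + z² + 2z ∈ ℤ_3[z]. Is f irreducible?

No

Check for roots in ℤ_3: f(0) = 0 → root; f(1) = 0 → root; f(2) = 0 → root.
f(0) = 0, so (z) divides f(z); f is reducible.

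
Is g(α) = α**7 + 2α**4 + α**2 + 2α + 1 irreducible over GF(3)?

Yes

Check for roots in GF(3): g(0) = 1; g(1) = 1; g(2) = 1.
No roots, so no linear factors.
Monic irreducibles of degree 2 over GF(3): α**2 + 1, α**2 + α + 2, α**2 + 2α + 2.
None of them divide g (all give nonzero remainder).
Degree-3 irreducible divisors: test the 8 monic irreducibles of degree 3 over GF(3).
None of them divide g (all give nonzero remainder).
No irreducible factor of degree ≤ 3 exists, so g is irreducible over GF(3).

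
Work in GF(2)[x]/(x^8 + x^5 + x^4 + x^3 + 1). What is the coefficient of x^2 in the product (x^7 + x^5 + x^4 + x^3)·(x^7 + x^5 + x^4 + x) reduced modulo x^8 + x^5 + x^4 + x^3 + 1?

1

Multiply in GF(2)[x]: (x^7 + x^5 + x^4 + x^3)·(x^7 + x^5 + x^4 + x) = x^14 + x^8 + x^7 + x^6 + x^5 + x^4.
Reduce using x^8 ≡ x^5 + x^4 + x^3 + 1 (mod x^8 + x^5 + x^4 + x^3 + 1).
Reduced: x^7 + x^6 + x^5 + x^3 + x^2 + x.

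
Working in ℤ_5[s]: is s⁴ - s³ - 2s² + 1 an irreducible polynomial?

Write P(s) = s⁴ - s³ - 2s² + 1.
Check for roots in ℤ_5: P(0) = 1; P(1) = 4; P(2) = 1; P(3) = 2; P(4) = 1.
No roots, so no linear factors.
Degree-2 irreducible divisors: test the 10 monic irreducibles of degree 2 over GF(5).
None of them divide P (all give nonzero remainder).
No irreducible factor of degree ≤ 2 exists, so P is irreducible over GF(5).

Yes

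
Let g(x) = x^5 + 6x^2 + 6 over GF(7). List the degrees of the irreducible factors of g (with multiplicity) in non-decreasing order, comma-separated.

Complete factorization: g(x) = (x^2 + 3x + 6)·(x^3 + 4x^2 + 3x + 1).
Factor degrees with multiplicity: 2 + 3 = 5.

2, 3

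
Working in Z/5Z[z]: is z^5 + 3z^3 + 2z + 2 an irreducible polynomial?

Write f(z) = z^5 + 3z^3 + 2z + 2.
Check for roots in Z/5Z: f(0) = 2; f(1) = 3; f(2) = 2; f(3) = 2; f(4) = 1.
No roots, so no linear factors.
Degree-2 irreducible divisors: test the 10 monic irreducibles of degree 2 over GF(5).
None of them divide f (all give nonzero remainder).
No irreducible factor of degree ≤ 2 exists, so f is irreducible over GF(5).

Yes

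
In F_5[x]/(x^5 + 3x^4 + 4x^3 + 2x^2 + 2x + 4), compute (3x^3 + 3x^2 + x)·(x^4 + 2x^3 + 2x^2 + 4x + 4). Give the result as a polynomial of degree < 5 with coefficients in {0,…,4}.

Multiply in F_5[x]: (3x^3 + 3x^2 + x)·(x^4 + 2x^3 + 2x^2 + 4x + 4) = 3x^7 + 4x^6 + 3x^5 + x^3 + x^2 + 4x.
Reduce using x^5 ≡ 2x^4 + x^3 + 3x^2 + 3x + 1 (mod x^5 + 3x^4 + 4x^3 + 2x^2 + 2x + 4).
Reduced: x^4 + x^3 + 2x^2 + 2x + 1.

x^4 + x^3 + 2x^2 + 2x + 1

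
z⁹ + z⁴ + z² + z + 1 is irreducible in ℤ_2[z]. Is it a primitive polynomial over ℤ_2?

No

Write f(z) = z⁹ + z⁴ + z² + z + 1.
|GF(2^9)^×| = 2^9 − 1 = 511. Prime factorization: 511 = 7·73.
f is primitive ⇔ z has order 511 in GF(2)[z]/(f), i.e. z^(511/q) ≠ 1 for each prime q | 511.
z^(73) mod f = 1
z^(7) mod f = z⁷.
Since z^(73) = 1, the order of z divides 73 < 511; not primitive.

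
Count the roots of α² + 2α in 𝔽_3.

Write f(α) = α² + 2α.
Evaluate at each of the 3 elements of 𝔽_3:
f(0) = 0 → root; f(1) = 0 → root; f(2) = 2.
Roots: {0, 1}.

2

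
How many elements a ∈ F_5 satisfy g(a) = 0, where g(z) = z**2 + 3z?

2

Evaluate at each of the 5 elements of F_5:
g(0) = 0 → root; g(1) = 4; g(2) = 0 → root; g(3) = 3; g(4) = 3.
Roots: {0, 2}.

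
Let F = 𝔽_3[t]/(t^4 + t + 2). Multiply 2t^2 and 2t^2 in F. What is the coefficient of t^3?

0

Multiply in 𝔽_3[t]: (2t^2)·(2t^2) = t^4.
Reduce using t^4 ≡ 2t + 1 (mod t^4 + t + 2).
Reduced: 2t + 1.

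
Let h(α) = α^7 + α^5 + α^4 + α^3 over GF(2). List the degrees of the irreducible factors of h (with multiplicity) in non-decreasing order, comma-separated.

Roots in GF(2): h(0) = 0 → root; h(1) = 0 → root.
Linear factors from roots: (α), (α + 1).
Complete factorization: h(α) = (α + 1)·(α)^3·(α^3 + α^2 + 1).
Factor degrees with multiplicity: 1 + 1 + 1 + 1 + 3 = 7.

1, 1, 1, 1, 3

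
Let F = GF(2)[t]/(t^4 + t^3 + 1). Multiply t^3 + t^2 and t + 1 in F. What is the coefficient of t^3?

Multiply in GF(2)[t]: (t^3 + t^2)·(t + 1) = t^4 + t^2.
Reduce using t^4 ≡ t^3 + 1 (mod t^4 + t^3 + 1).
Reduced: t^3 + t^2 + 1.

1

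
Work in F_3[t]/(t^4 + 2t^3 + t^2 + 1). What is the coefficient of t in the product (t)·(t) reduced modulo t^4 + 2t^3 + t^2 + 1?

Multiply in F_3[t]: (t)·(t) = t^2.
Reduced: t^2.

0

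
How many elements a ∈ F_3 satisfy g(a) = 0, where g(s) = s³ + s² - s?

Evaluate at each of the 3 elements of F_3:
g(0) = 0 → root; g(1) = 1; g(2) = 1.
Roots: {0}.

1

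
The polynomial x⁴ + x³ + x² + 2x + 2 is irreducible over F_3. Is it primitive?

Yes

Write f(x) = x⁴ + x³ + x² + 2x + 2.
|GF(3^4)^×| = 3^4 − 1 = 80. Prime factorization: 80 = 2^4·5.
f is primitive ⇔ x has order 80 in GF(3)[x]/(f), i.e. x^(80/q) ≠ 1 for each prime q | 80.
x^(40) mod f = 2.
x^(16) mod f = 2x³ + 1.
None equal 1, so x has full order 80; f is primitive.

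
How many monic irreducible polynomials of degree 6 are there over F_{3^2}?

Gauss's count: N_{9}(6) = (1/6) Σ_{d|6} μ(6/d)·9^d.
Divisors of 6: 1, 2, 3, 6; μ(6/d) for each: 1, -1, -1, 1.
Σ = 9^1 − 9^2 − 9^3 + 9^6 = 530640.
N = 530640/6 = 88440.

88440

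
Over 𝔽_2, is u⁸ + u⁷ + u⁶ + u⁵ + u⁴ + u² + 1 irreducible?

Yes

Write f(u) = u⁸ + u⁷ + u⁶ + u⁵ + u⁴ + u² + 1.
Check for roots in 𝔽_2: f(0) = 1; f(1) = 1.
No roots, so no linear factors.
Monic irreducibles of degree 2 over GF(2): u² + u + 1.
None of them divide f (all give nonzero remainder).
Monic irreducibles of degree 3 over GF(2): u³ + u + 1, u³ + u² + 1.
None of them divide f (all give nonzero remainder).
Monic irreducibles of degree 4 over GF(2): u⁴ + u + 1, u⁴ + u³ + 1, u⁴ + u³ + u² + u + 1.
None of them divide f (all give nonzero remainder).
No irreducible factor of degree ≤ 4 exists, so f is irreducible over GF(2).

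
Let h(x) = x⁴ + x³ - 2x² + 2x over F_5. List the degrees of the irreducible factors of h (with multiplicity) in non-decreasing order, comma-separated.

Roots in F_5: h(0) = 0 → root; h(1) = 2; h(2) = 0 → root; h(3) = 1; h(4) = 1.
Linear factors from roots: (x), (x - 2).
Complete factorization: h(x) = (x)·(x - 2)·(x² - 2x - 1).
Factor degrees with multiplicity: 1 + 1 + 2 = 4.

1, 1, 2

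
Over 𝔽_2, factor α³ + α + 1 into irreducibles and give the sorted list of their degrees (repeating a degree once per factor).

Write h(α) = α³ + α + 1.
Roots in 𝔽_2: h(0) = 1; h(1) = 1.
Complete factorization: h(α) = (α³ + α + 1).
Factor degrees with multiplicity: 3 = 3.

3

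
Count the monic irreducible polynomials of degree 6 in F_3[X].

116

x^(3^6) − x is the product of all monic irreducibles of degree dividing 6; Möbius inversion gives N = (1/6) Σ μ(6/d)·3^d.
Divisors of 6: 1, 2, 3, 6; μ(6/d) for each: 1, -1, -1, 1.
Σ = 3^1 − 3^2 − 3^3 + 3^6 = 696.
N = 696/6 = 116.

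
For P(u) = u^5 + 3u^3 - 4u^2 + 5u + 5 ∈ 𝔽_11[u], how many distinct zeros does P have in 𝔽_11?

Evaluate at each of the 11 elements of 𝔽_11:
P(0) = 5; P(1) = 10; P(2) = 0 → root; P(3) = 0 → root; P(4) = 0 → root; P(5) = 9; P(6) = 10; P(7) = 3; P(8) = 4; P(9) = 0 → root; P(10) = 3.
Roots: {2, 3, 4, 9}.

4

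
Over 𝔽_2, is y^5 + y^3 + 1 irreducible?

Yes

Write g(y) = y^5 + y^3 + 1.
Check for roots in 𝔽_2: g(0) = 1; g(1) = 1.
No roots, so no linear factors.
Monic irreducibles of degree 2 over GF(2): y^2 + y + 1.
None of them divide g (all give nonzero remainder).
No irreducible factor of degree ≤ 2 exists, so g is irreducible over GF(2).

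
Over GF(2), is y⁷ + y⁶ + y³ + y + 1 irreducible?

Write m(y) = y⁷ + y⁶ + y³ + y + 1.
Check for roots in GF(2): m(0) = 1; m(1) = 1.
No roots, so no linear factors.
Monic irreducibles of degree 2 over GF(2): y² + y + 1.
None of them divide m (all give nonzero remainder).
Monic irreducibles of degree 3 over GF(2): y³ + y + 1, y³ + y² + 1.
None of them divide m (all give nonzero remainder).
No irreducible factor of degree ≤ 3 exists, so m is irreducible over GF(2).

Yes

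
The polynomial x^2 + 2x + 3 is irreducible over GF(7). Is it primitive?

Yes

Write f(x) = x^2 + 2x + 3.
|GF(7^2)^×| = 7^2 − 1 = 48. Prime factorization: 48 = 2^4·3.
f is primitive ⇔ x has order 48 in GF(7)[x]/(f), i.e. x^(48/q) ≠ 1 for each prime q | 48.
x^(24) mod f = 6.
x^(16) mod f = 2.
None equal 1, so x has full order 48; f is primitive.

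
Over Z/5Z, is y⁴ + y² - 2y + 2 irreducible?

Yes

Write P(y) = y⁴ + y² - 2y + 2.
Check for roots in Z/5Z: P(0) = 2; P(1) = 2; P(2) = 3; P(3) = 1; P(4) = 1.
No roots, so no linear factors.
Degree-2 irreducible divisors: test the 10 monic irreducibles of degree 2 over GF(5).
None of them divide P (all give nonzero remainder).
No irreducible factor of degree ≤ 2 exists, so P is irreducible over GF(5).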